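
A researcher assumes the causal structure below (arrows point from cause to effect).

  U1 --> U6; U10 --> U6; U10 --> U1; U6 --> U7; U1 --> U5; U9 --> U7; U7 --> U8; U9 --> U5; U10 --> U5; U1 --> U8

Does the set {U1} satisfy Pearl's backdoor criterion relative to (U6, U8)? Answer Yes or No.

Yes

Backdoor paths from U6 to U8 (paths whose first edge points into U6):
  P1: U6 <- U10 -> U1 -> U5 <- U9 -> U7 -> U8
  P2: U6 <- U10 -> U1 -> U8
  P3: U6 <- U10 -> U5 <- U9 -> U7 -> U8
  P4: U6 <- U10 -> U5 <- U1 -> U8
  P5: U6 <- U1 <- U10 -> U5 <- U9 -> U7 -> U8
  P6: U6 <- U1 -> U5 <- U9 -> U7 -> U8
  P7: U6 <- U1 -> U8
Condition 1 (no descendant of U6 in the set): holds — descendants of U6 are {U7, U8}; none are in {U1}.
Condition 2 (every backdoor path blocked by {U1}):
  P1: blocked at chain node U1 ∈ conditioning set.
  P2: blocked at chain node U1 ∈ conditioning set.
  P3: blocked at collider U5 (neither it nor any descendant is in the conditioning set).
  P4: blocked at collider U5 (neither it nor any descendant is in the conditioning set).
  P5: blocked at chain node U1 ∈ conditioning set.
  P6: blocked at fork node U1 ∈ conditioning set.
  P7: blocked at fork node U1 ∈ conditioning set.
{U1} satisfies the backdoor criterion.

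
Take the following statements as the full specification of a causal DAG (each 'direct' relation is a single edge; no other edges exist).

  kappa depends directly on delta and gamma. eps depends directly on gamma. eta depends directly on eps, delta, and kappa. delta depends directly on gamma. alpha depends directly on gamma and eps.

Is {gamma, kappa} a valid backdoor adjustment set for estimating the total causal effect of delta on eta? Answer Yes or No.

Backdoor paths from delta to eta (paths whose first edge points into delta):
  P1: delta <- gamma -> eps -> eta
  P2: delta <- gamma -> kappa -> eta
  P3: delta <- gamma -> alpha <- eps -> eta
Condition 1 (no descendant of delta in the set): FAILS — kappa is a descendant of delta.
Condition 2 (every backdoor path blocked by {gamma, kappa}):
  P1: blocked at fork node gamma ∈ conditioning set.
  P2: blocked at fork node gamma ∈ conditioning set.
  P3: blocked at fork node gamma ∈ conditioning set.
{gamma, kappa} does not satisfy the backdoor criterion.

No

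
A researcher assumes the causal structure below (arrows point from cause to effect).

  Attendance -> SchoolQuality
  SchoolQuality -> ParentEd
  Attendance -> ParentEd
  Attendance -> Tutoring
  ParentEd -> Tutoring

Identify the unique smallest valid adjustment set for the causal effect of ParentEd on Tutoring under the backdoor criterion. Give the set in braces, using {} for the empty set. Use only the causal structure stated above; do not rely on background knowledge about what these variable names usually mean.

{Attendance}

Variables eligible for adjustment (non-descendants of ParentEd, excluding ParentEd and Tutoring): {Attendance, SchoolQuality}.
Backdoor paths from ParentEd to Tutoring:
  P1: ParentEd <- Attendance -> Tutoring
  P2: ParentEd <- SchoolQuality <- Attendance -> Tutoring
The empty set is not sufficient: P1 (ParentEd <- Attendance -> Tutoring) has no collider blocking it and no conditioned non-collider, so it is open.
Try {Attendance}:
  P1: blocked at fork node Attendance ∈ conditioning set.
  P2: blocked at fork node Attendance ∈ conditioning set.
{Attendance} contains no descendant of ParentEd and blocks every backdoor path.
No other singleton works — e.g. {SchoolQuality} leaves P1 open — so {Attendance} is the unique smallest valid adjustment set.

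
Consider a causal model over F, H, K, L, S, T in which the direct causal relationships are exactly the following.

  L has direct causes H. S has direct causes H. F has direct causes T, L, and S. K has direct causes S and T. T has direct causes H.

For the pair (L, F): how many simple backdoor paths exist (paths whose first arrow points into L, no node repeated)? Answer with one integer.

4

A backdoor path from L to F is any simple undirected path whose first edge points into L (i.e. leaves L via a parent).
Parents of L: {H}.
Enumerating:
  P1: L <- H -> S -> F
  P2: L <- H -> S -> K <- T -> F
  P3: L <- H -> T -> F
  P4: L <- H -> T -> K <- S -> F
That exhausts the simple backdoor paths. Count: 4.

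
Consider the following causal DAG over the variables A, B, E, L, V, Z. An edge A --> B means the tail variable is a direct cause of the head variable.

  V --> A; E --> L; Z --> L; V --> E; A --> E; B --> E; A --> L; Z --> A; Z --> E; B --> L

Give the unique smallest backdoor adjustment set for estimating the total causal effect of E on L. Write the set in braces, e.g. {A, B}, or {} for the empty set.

Variables eligible for adjustment (non-descendants of E, excluding E and L): {A, B, V, Z}.
Backdoor paths from E to L:
  P1: E <- Z -> A -> L
  P2: E <- Z -> L
  P3: E <- V -> A <- Z -> L
  P4: E <- V -> A -> L
  P5: E <- A <- Z -> L
  P6: E <- A -> L
  P7: E <- B -> L
The empty set is not sufficient: P1 (E <- Z -> A -> L) has no collider blocking it and no conditioned non-collider, so it is open.
Try {A, B, Z}:
  P1: blocked at fork node Z ∈ conditioning set.
  P2: blocked at fork node Z ∈ conditioning set.
  P3: blocked at fork node Z ∈ conditioning set.
  P4: blocked at chain node A ∈ conditioning set.
  P5: blocked at chain node A ∈ conditioning set.
  P6: blocked at fork node A ∈ conditioning set.
  P7: blocked at fork node B ∈ conditioning set.
{A, B, Z} contains no descendant of E and blocks every backdoor path.
Every element of {A, B, Z} is needed (dropping A leaves P4 open; dropping B leaves P7 open; dropping Z leaves P2 open), so no proper subset is valid.
Among all size-3 subsets of the eligible variables, only {A, B, Z} blocks every backdoor path, so it is the unique smallest valid adjustment set.

{A, B, Z}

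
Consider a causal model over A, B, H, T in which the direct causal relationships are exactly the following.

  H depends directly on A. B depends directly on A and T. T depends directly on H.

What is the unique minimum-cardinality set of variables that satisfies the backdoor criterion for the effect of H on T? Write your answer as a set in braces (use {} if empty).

Variables eligible for adjustment (non-descendants of H, excluding H and T): {A}.
Backdoor paths from H to T:
  P1: H <- A -> B <- T
Each backdoor path contains an unconditioned collider, so every path is already blocked with the empty conditioning set:
  P1: blocked at collider B (neither it nor any descendant is in the conditioning set).
The empty set is therefore the unique smallest valid set.

{}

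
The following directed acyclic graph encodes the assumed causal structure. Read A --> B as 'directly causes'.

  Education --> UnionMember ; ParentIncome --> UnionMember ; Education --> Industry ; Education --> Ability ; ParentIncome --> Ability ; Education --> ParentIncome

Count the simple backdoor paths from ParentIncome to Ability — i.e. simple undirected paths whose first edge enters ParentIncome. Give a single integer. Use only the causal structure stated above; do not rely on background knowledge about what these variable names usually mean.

1

A backdoor path from ParentIncome to Ability is any simple undirected path whose first edge points into ParentIncome (i.e. leaves ParentIncome via a parent).
Parents of ParentIncome: {Education}.
Enumerating:
  P1: ParentIncome <- Education -> Ability
That exhausts the simple backdoor paths. Count: 1.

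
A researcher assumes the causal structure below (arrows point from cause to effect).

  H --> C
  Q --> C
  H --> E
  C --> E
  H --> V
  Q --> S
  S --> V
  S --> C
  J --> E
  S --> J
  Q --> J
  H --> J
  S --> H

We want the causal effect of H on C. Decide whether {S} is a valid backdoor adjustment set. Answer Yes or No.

Backdoor paths from H to C (paths whose first edge points into H):
  P1: H <- S <- Q -> J -> E <- C
  P2: H <- S <- Q -> C
  P3: H <- S -> J <- Q -> C
  P4: H <- S -> J -> E <- C
  P5: H <- S -> C
Condition 1 (no descendant of H in the set): holds — descendants of H are {C, E, J, V}; none are in {S}.
Condition 2 (every backdoor path blocked by {S}):
  P1: blocked at chain node S ∈ conditioning set.
  P2: blocked at chain node S ∈ conditioning set.
  P3: blocked at fork node S ∈ conditioning set.
  P4: blocked at fork node S ∈ conditioning set.
  P5: blocked at fork node S ∈ conditioning set.
{S} satisfies the backdoor criterion.

Yes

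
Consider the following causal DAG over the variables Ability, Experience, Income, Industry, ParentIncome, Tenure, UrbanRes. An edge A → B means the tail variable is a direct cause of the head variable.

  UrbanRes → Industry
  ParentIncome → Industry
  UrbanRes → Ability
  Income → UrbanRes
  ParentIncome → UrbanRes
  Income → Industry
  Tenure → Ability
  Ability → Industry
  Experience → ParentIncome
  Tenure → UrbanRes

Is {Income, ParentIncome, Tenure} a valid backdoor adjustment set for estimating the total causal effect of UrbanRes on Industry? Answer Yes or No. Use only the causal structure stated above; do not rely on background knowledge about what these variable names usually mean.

Yes

Backdoor paths from UrbanRes to Industry (paths whose first edge points into UrbanRes):
  P1: UrbanRes <- Income -> Industry
  P2: UrbanRes <- Tenure -> Ability -> Industry
  P3: UrbanRes <- ParentIncome -> Industry
Condition 1 (no descendant of UrbanRes in the set): holds — descendants of UrbanRes are {Ability, Industry}; none are in {Income, ParentIncome, Tenure}.
Condition 2 (every backdoor path blocked by {Income, ParentIncome, Tenure}):
  P1: blocked at fork node Income ∈ conditioning set.
  P2: blocked at fork node Tenure ∈ conditioning set.
  P3: blocked at fork node ParentIncome ∈ conditioning set.
{Income, ParentIncome, Tenure} satisfies the backdoor criterion.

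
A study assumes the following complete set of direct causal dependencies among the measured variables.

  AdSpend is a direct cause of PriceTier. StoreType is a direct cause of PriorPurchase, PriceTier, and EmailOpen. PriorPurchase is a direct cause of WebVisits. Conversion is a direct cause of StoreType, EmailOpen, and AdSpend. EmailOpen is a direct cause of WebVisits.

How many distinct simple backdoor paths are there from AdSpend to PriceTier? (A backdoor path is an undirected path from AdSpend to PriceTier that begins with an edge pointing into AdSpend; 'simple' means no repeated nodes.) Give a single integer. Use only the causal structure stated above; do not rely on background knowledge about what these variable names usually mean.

3

A backdoor path from AdSpend to PriceTier is any simple undirected path whose first edge points into AdSpend (i.e. leaves AdSpend via a parent).
Parents of AdSpend: {Conversion}.
Enumerating:
  P1: AdSpend <- Conversion -> StoreType -> PriceTier
  P2: AdSpend <- Conversion -> EmailOpen <- StoreType -> PriceTier
  P3: AdSpend <- Conversion -> EmailOpen -> WebVisits <- PriorPurchase <- StoreType -> PriceTier
That exhausts the simple backdoor paths. Count: 3.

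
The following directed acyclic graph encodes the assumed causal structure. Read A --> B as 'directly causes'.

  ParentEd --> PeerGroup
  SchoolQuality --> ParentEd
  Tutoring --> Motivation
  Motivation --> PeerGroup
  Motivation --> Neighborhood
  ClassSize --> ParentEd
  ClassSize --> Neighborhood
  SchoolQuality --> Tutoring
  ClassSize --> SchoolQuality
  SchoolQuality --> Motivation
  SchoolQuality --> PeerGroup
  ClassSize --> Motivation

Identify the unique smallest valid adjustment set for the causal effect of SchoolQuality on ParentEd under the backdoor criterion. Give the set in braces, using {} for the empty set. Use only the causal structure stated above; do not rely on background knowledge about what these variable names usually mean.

{ClassSize}

Variables eligible for adjustment (non-descendants of SchoolQuality, excluding SchoolQuality and ParentEd): {ClassSize}.
Backdoor paths from SchoolQuality to ParentEd:
  P1: SchoolQuality <- ClassSize -> Motivation -> PeerGroup <- ParentEd
  P2: SchoolQuality <- ClassSize -> Neighborhood <- Motivation -> PeerGroup <- ParentEd
  P3: SchoolQuality <- ClassSize -> ParentEd
The empty set is not sufficient: P3 (SchoolQuality <- ClassSize -> ParentEd) has no collider blocking it and no conditioned non-collider, so it is open.
Try {ClassSize}:
  P1: blocked at fork node ClassSize ∈ conditioning set.
  P2: blocked at fork node ClassSize ∈ conditioning set.
  P3: blocked at fork node ClassSize ∈ conditioning set.
{ClassSize} contains no descendant of SchoolQuality and blocks every backdoor path.
{ClassSize} is the unique smallest valid adjustment set.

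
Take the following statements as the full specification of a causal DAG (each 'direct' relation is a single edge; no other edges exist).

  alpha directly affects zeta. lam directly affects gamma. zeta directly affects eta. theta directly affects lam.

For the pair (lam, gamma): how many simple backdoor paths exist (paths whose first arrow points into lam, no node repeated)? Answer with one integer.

A backdoor path from lam to gamma is any simple undirected path whose first edge points into lam (i.e. leaves lam via a parent).
Parents of lam: {theta}.
No simple path from any parent of lam reaches gamma without revisiting lam, so there are no backdoor paths.

0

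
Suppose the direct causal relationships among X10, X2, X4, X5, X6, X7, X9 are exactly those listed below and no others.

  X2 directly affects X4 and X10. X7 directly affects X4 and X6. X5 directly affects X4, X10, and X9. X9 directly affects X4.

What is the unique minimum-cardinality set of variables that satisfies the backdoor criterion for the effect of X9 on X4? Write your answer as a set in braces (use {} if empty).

{X5}

Variables eligible for adjustment (non-descendants of X9, excluding X9 and X4): {X10, X2, X5, X6, X7}.
Backdoor paths from X9 to X4:
  P1: X9 <- X5 -> X10 <- X2 -> X4
  P2: X9 <- X5 -> X4
The empty set is not sufficient: P2 (X9 <- X5 -> X4) has no collider blocking it and no conditioned non-collider, so it is open.
Try {X5}:
  P1: blocked at fork node X5 ∈ conditioning set.
  P2: blocked at fork node X5 ∈ conditioning set.
{X5} contains no descendant of X9 and blocks every backdoor path.
No other singleton works — e.g. {X2} leaves P2 open — so {X5} is the unique smallest valid adjustment set.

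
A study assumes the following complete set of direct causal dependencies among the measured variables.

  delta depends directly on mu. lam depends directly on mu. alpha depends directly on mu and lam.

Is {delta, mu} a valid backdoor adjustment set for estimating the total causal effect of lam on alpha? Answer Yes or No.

Backdoor paths from lam to alpha (paths whose first edge points into lam):
  P1: lam <- mu -> alpha
Condition 1 (no descendant of lam in the set): holds — descendants of lam are {alpha}; none are in {delta, mu}.
Condition 2 (every backdoor path blocked by {delta, mu}):
  P1: blocked at fork node mu ∈ conditioning set.
{delta, mu} satisfies the backdoor criterion.

Yes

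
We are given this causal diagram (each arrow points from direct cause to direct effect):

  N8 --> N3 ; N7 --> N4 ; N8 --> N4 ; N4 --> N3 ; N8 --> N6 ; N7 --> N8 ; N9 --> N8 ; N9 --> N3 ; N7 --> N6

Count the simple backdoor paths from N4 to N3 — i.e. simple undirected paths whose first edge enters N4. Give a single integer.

A backdoor path from N4 to N3 is any simple undirected path whose first edge points into N4 (i.e. leaves N4 via a parent).
Parents of N4: {N7, N8}.
Enumerating:
  P1: N4 <- N7 -> N8 <- N9 -> N3
  P2: N4 <- N7 -> N8 -> N3
  P3: N4 <- N7 -> N6 <- N8 <- N9 -> N3
  P4: N4 <- N7 -> N6 <- N8 -> N3
  P5: N4 <- N8 <- N9 -> N3
  P6: N4 <- N8 -> N3
That exhausts the simple backdoor paths. Count: 6.

6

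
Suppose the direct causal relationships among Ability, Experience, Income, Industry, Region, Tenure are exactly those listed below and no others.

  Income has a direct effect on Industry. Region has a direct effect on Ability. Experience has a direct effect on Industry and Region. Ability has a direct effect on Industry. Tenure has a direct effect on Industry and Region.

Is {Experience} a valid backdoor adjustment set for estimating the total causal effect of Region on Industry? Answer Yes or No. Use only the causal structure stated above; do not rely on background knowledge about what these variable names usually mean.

No

Backdoor paths from Region to Industry (paths whose first edge points into Region):
  P1: Region <- Experience -> Industry
  P2: Region <- Tenure -> Industry
Condition 1 (no descendant of Region in the set): holds — descendants of Region are {Ability, Industry}; none are in {Experience}.
Condition 2 (every backdoor path blocked by {Experience}):
  P1: blocked at fork node Experience ∈ conditioning set.
  P2: open — no interior node is in the conditioning set.
{Experience} does not satisfy the backdoor criterion.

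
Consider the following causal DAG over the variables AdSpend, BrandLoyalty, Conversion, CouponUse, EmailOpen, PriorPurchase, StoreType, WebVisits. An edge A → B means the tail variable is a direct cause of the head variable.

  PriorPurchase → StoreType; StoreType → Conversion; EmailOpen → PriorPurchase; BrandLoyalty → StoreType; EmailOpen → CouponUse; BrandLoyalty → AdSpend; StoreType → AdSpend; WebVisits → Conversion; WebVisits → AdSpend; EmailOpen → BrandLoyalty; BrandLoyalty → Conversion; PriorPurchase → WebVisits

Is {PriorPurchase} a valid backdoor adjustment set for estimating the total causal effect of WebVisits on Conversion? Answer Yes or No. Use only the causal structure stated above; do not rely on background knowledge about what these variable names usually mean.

Backdoor paths from WebVisits to Conversion (paths whose first edge points into WebVisits):
  P1: WebVisits <- PriorPurchase <- EmailOpen -> BrandLoyalty -> StoreType -> Conversion
  P2: WebVisits <- PriorPurchase <- EmailOpen -> BrandLoyalty -> Conversion
  P3: WebVisits <- PriorPurchase <- EmailOpen -> BrandLoyalty -> AdSpend <- StoreType -> Conversion
  P4: WebVisits <- PriorPurchase -> StoreType <- BrandLoyalty -> Conversion
  P5: WebVisits <- PriorPurchase -> StoreType -> Conversion
  P6: WebVisits <- PriorPurchase -> StoreType -> AdSpend <- BrandLoyalty -> Conversion
Condition 1 (no descendant of WebVisits in the set): holds — descendants of WebVisits are {AdSpend, Conversion}; none are in {PriorPurchase}.
Condition 2 (every backdoor path blocked by {PriorPurchase}):
  P1: blocked at chain node PriorPurchase ∈ conditioning set.
  P2: blocked at chain node PriorPurchase ∈ conditioning set.
  P3: blocked at chain node PriorPurchase ∈ conditioning set.
  P4: blocked at fork node PriorPurchase ∈ conditioning set.
  P5: blocked at fork node PriorPurchase ∈ conditioning set.
  P6: blocked at fork node PriorPurchase ∈ conditioning set.
{PriorPurchase} satisfies the backdoor criterion.

Yes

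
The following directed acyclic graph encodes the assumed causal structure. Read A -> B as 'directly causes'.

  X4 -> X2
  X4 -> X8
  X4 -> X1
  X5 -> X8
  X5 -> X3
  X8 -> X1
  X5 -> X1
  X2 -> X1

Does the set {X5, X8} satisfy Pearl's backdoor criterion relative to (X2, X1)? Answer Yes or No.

No

Backdoor paths from X2 to X1 (paths whose first edge points into X2):
  P1: X2 <- X4 -> X8 <- X5 -> X1
  P2: X2 <- X4 -> X8 -> X1
  P3: X2 <- X4 -> X1
Condition 1 (no descendant of X2 in the set): holds — descendants of X2 are {X1}; none are in {X5, X8}.
Condition 2 (every backdoor path blocked by {X5, X8}):
  P1: blocked at fork node X5 ∈ conditioning set.
  P2: blocked at chain node X8 ∈ conditioning set.
  P3: open — no interior node is in the conditioning set.
{X5, X8} does not satisfy the backdoor criterion.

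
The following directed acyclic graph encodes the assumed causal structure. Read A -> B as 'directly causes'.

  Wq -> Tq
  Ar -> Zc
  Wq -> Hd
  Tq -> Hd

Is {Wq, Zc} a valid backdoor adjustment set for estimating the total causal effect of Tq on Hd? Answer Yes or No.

Yes

Backdoor paths from Tq to Hd (paths whose first edge points into Tq):
  P1: Tq <- Wq -> Hd
Condition 1 (no descendant of Tq in the set): holds — descendants of Tq are {Hd}; none are in {Wq, Zc}.
Condition 2 (every backdoor path blocked by {Wq, Zc}):
  P1: blocked at fork node Wq ∈ conditioning set.
{Wq, Zc} satisfies the backdoor criterion.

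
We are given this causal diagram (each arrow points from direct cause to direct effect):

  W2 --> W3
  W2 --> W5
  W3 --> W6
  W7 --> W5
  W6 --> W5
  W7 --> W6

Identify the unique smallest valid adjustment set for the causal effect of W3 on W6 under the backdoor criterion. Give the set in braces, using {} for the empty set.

{}

Variables eligible for adjustment (non-descendants of W3, excluding W3 and W6): {W2, W7}.
Backdoor paths from W3 to W6:
  P1: W3 <- W2 -> W5 <- W7 -> W6
  P2: W3 <- W2 -> W5 <- W6
Each backdoor path contains an unconditioned collider, so every path is already blocked with the empty conditioning set:
  P1: blocked at collider W5 (neither it nor any descendant is in the conditioning set).
  P2: blocked at collider W5 (neither it nor any descendant is in the conditioning set).
The empty set is therefore the unique smallest valid set.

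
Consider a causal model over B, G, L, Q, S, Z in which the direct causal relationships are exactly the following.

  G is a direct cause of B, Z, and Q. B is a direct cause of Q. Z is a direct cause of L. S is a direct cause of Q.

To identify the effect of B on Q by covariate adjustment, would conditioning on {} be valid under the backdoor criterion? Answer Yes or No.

No

Backdoor paths from B to Q (paths whose first edge points into B):
  P1: B <- G -> Q
Condition 1 (no descendant of B in the set): holds — descendants of B are {Q}; none are in {}.
Condition 2 (every backdoor path blocked by {}):
  P1: open — no interior node is in the conditioning set.
{} does not satisfy the backdoor criterion.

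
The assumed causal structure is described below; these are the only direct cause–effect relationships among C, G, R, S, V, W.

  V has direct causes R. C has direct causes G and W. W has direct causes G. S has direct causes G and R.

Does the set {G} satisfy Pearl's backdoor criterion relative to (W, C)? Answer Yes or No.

Yes

Backdoor paths from W to C (paths whose first edge points into W):
  P1: W <- G -> C
Condition 1 (no descendant of W in the set): holds — descendants of W are {C}; none are in {G}.
Condition 2 (every backdoor path blocked by {G}):
  P1: blocked at fork node G ∈ conditioning set.
{G} satisfies the backdoor criterion.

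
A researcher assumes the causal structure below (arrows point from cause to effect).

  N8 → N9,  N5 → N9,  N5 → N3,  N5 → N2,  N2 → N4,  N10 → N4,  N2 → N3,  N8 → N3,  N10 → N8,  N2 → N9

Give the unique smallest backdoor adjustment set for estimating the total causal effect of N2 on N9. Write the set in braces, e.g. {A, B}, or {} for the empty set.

Variables eligible for adjustment (non-descendants of N2, excluding N2 and N9): {N10, N5, N8}.
Backdoor paths from N2 to N9:
  P1: N2 <- N5 -> N3 <- N8 -> N9
  P2: N2 <- N5 -> N9
The empty set is not sufficient: P2 (N2 <- N5 -> N9) has no collider blocking it and no conditioned non-collider, so it is open.
Try {N5}:
  P1: blocked at fork node N5 ∈ conditioning set.
  P2: blocked at fork node N5 ∈ conditioning set.
{N5} contains no descendant of N2 and blocks every backdoor path.
No other singleton works — e.g. {N10} leaves P2 open — so {N5} is the unique smallest valid adjustment set.

{N5}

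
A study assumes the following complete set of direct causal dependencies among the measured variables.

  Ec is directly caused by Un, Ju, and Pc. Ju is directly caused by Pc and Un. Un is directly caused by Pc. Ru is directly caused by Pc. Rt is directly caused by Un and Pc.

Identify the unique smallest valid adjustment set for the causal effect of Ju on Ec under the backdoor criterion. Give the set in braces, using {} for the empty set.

Variables eligible for adjustment (non-descendants of Ju, excluding Ju and Ec): {Pc, Rt, Ru, Un}.
Backdoor paths from Ju to Ec:
  P1: Ju <- Pc -> Un -> Ec
  P2: Ju <- Pc -> Ec
  P3: Ju <- Pc -> Rt <- Un -> Ec
  P4: Ju <- Un <- Pc -> Ec
  P5: Ju <- Un -> Ec
  P6: Ju <- Un -> Rt <- Pc -> Ec
The empty set is not sufficient: P1 (Ju <- Pc -> Un -> Ec) has no collider blocking it and no conditioned non-collider, so it is open.
Try {Pc, Un}:
  P1: blocked at fork node Pc ∈ conditioning set.
  P2: blocked at fork node Pc ∈ conditioning set.
  P3: blocked at fork node Pc ∈ conditioning set.
  P4: blocked at chain node Un ∈ conditioning set.
  P5: blocked at fork node Un ∈ conditioning set.
  P6: blocked at fork node Un ∈ conditioning set.
{Pc, Un} contains no descendant of Ju and blocks every backdoor path.
Every element of {Pc, Un} is needed (dropping Pc leaves P2 open; dropping Un leaves P5 open), so no proper subset is valid.
Among all size-2 subsets of the eligible variables, only {Pc, Un} blocks every backdoor path, so it is the unique smallest valid adjustment set.

{Pc, Un}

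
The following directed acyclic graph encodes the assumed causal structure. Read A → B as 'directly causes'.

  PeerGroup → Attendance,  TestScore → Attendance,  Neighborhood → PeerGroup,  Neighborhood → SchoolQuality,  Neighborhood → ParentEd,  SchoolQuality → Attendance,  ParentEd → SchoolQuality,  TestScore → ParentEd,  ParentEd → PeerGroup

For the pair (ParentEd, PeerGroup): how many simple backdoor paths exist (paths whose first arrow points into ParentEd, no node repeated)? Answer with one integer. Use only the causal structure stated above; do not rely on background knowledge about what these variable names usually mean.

A backdoor path from ParentEd to PeerGroup is any simple undirected path whose first edge points into ParentEd (i.e. leaves ParentEd via a parent).
Parents of ParentEd: {Neighborhood, TestScore}.
Enumerating:
  P1: ParentEd <- TestScore -> Attendance <- SchoolQuality <- Neighborhood -> PeerGroup
  P2: ParentEd <- TestScore -> Attendance <- PeerGroup
  P3: ParentEd <- Neighborhood -> SchoolQuality -> Attendance <- PeerGroup
  P4: ParentEd <- Neighborhood -> PeerGroup
That exhausts the simple backdoor paths. Count: 4.

4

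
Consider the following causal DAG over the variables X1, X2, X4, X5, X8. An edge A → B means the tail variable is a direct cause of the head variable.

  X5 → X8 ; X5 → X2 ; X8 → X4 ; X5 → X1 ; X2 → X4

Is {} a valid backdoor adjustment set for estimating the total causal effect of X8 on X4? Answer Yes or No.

No

Backdoor paths from X8 to X4 (paths whose first edge points into X8):
  P1: X8 <- X5 -> X2 -> X4
Condition 1 (no descendant of X8 in the set): holds — descendants of X8 are {X4}; none are in {}.
Condition 2 (every backdoor path blocked by {}):
  P1: open — no interior node is in the conditioning set.
{} does not satisfy the backdoor criterion.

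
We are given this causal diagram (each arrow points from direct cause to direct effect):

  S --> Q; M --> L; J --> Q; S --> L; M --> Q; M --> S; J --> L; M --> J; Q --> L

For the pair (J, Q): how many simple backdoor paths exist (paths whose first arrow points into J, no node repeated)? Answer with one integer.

A backdoor path from J to Q is any simple undirected path whose first edge points into J (i.e. leaves J via a parent).
Parents of J: {M}.
Enumerating:
  P1: J <- M -> S -> Q
  P2: J <- M -> S -> L <- Q
  P3: J <- M -> Q
  P4: J <- M -> L <- S -> Q
  P5: J <- M -> L <- Q
That exhausts the simple backdoor paths. Count: 5.

5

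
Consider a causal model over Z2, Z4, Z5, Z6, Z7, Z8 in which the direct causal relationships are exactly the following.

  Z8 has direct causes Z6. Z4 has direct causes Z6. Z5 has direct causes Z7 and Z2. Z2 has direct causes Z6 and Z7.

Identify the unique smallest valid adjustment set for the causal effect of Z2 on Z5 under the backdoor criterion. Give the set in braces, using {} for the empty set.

{Z7}

Variables eligible for adjustment (non-descendants of Z2, excluding Z2 and Z5): {Z4, Z6, Z7, Z8}.
Backdoor paths from Z2 to Z5:
  P1: Z2 <- Z7 -> Z5
The empty set is not sufficient: P1 (Z2 <- Z7 -> Z5) has no collider blocking it and no conditioned non-collider, so it is open.
Try {Z7}:
  P1: blocked at fork node Z7 ∈ conditioning set.
{Z7} contains no descendant of Z2 and blocks every backdoor path.
No other singleton works — e.g. {Z6} leaves P1 open — so {Z7} is the unique smallest valid adjustment set.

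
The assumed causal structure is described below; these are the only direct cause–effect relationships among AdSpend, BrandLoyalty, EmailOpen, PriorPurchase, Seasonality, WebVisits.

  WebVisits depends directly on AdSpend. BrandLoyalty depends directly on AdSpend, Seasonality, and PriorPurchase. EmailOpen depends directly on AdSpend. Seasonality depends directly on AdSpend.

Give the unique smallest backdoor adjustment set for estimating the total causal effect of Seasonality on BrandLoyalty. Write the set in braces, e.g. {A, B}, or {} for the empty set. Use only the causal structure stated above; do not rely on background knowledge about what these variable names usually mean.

Variables eligible for adjustment (non-descendants of Seasonality, excluding Seasonality and BrandLoyalty): {AdSpend, EmailOpen, PriorPurchase, WebVisits}.
Backdoor paths from Seasonality to BrandLoyalty:
  P1: Seasonality <- AdSpend -> BrandLoyalty
The empty set is not sufficient: P1 (Seasonality <- AdSpend -> BrandLoyalty) has no collider blocking it and no conditioned non-collider, so it is open.
Try {AdSpend}:
  P1: blocked at fork node AdSpend ∈ conditioning set.
{AdSpend} contains no descendant of Seasonality and blocks every backdoor path.
No other singleton works — e.g. {PriorPurchase} leaves P1 open — so {AdSpend} is the unique smallest valid adjustment set.

{AdSpend}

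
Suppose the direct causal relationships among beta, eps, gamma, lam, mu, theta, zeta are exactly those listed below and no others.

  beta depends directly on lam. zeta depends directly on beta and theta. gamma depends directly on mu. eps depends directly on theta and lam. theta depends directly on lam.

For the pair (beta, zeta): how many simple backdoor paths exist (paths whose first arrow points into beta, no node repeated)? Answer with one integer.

2

A backdoor path from beta to zeta is any simple undirected path whose first edge points into beta (i.e. leaves beta via a parent).
Parents of beta: {lam}.
Enumerating:
  P1: beta <- lam -> theta -> zeta
  P2: beta <- lam -> eps <- theta -> zeta
That exhausts the simple backdoor paths. Count: 2.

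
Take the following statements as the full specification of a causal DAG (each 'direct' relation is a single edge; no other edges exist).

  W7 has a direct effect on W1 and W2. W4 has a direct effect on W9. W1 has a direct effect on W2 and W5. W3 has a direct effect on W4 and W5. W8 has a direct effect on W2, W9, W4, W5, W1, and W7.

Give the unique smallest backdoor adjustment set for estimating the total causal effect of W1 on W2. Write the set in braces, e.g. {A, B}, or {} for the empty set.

Variables eligible for adjustment (non-descendants of W1, excluding W1 and W2): {W3, W4, W7, W8, W9}.
Backdoor paths from W1 to W2:
  P1: W1 <- W8 -> W7 -> W2
  P2: W1 <- W8 -> W2
  P3: W1 <- W7 <- W8 -> W2
  P4: W1 <- W7 -> W2
The empty set is not sufficient: P1 (W1 <- W8 -> W7 -> W2) has no collider blocking it and no conditioned non-collider, so it is open.
Try {W7, W8}:
  P1: blocked at fork node W8 ∈ conditioning set.
  P2: blocked at fork node W8 ∈ conditioning set.
  P3: blocked at chain node W7 ∈ conditioning set.
  P4: blocked at fork node W7 ∈ conditioning set.
{W7, W8} contains no descendant of W1 and blocks every backdoor path.
Every element of {W7, W8} is needed (dropping W7 leaves P4 open; dropping W8 leaves P2 open), so no proper subset is valid.
Among all size-2 subsets of the eligible variables, only {W7, W8} blocks every backdoor path, so it is the unique smallest valid adjustment set.

{W7, W8}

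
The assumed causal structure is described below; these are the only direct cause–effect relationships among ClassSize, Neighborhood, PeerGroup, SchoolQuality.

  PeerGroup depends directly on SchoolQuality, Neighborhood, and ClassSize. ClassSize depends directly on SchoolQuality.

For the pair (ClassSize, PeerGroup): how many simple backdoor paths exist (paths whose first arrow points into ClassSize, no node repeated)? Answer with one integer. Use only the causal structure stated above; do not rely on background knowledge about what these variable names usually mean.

A backdoor path from ClassSize to PeerGroup is any simple undirected path whose first edge points into ClassSize (i.e. leaves ClassSize via a parent).
Parents of ClassSize: {SchoolQuality}.
Enumerating:
  P1: ClassSize <- SchoolQuality -> PeerGroup
That exhausts the simple backdoor paths. Count: 1.

1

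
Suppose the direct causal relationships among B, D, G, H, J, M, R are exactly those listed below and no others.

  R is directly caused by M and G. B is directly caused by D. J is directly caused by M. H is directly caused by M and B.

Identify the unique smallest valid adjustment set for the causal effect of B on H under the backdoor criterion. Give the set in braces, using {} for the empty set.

{}

Variables eligible for adjustment (non-descendants of B, excluding B and H): {D, G, J, M, R}.
Backdoor paths from B to H:
  (none)
With no backdoor paths the empty set already satisfies the criterion, and it is trivially minimal.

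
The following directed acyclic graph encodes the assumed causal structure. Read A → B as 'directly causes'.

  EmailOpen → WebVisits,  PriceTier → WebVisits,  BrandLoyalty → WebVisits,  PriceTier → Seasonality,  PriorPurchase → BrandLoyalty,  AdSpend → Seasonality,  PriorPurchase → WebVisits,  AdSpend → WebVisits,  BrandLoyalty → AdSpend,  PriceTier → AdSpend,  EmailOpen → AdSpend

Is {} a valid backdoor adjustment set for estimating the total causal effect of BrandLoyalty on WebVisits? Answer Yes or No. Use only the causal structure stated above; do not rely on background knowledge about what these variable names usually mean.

No

Backdoor paths from BrandLoyalty to WebVisits (paths whose first edge points into BrandLoyalty):
  P1: BrandLoyalty <- PriorPurchase -> WebVisits
Condition 1 (no descendant of BrandLoyalty in the set): holds — descendants of BrandLoyalty are {AdSpend, Seasonality, WebVisits}; none are in {}.
Condition 2 (every backdoor path blocked by {}):
  P1: open — no interior node is in the conditioning set.
{} does not satisfy the backdoor criterion.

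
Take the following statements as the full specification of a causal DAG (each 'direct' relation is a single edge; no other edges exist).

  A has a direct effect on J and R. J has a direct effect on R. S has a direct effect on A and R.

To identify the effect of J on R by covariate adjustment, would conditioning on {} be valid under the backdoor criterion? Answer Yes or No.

No

Backdoor paths from J to R (paths whose first edge points into J):
  P1: J <- A <- S -> R
  P2: J <- A -> R
Condition 1 (no descendant of J in the set): holds — descendants of J are {R}; none are in {}.
Condition 2 (every backdoor path blocked by {}):
  P1: open — no interior node is in the conditioning set.
  P2: open — no interior node is in the conditioning set.
{} does not satisfy the backdoor criterion.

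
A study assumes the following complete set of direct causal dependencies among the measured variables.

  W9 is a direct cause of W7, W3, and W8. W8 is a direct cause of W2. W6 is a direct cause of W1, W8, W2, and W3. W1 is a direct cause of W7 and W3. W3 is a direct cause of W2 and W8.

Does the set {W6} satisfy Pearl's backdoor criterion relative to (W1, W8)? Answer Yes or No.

Yes

Backdoor paths from W1 to W8 (paths whose first edge points into W1):
  P1: W1 <- W6 -> W3 <- W9 -> W8
  P2: W1 <- W6 -> W3 -> W8
  P3: W1 <- W6 -> W3 -> W2 <- W8
  P4: W1 <- W6 -> W8
  P5: W1 <- W6 -> W2 <- W3 <- W9 -> W8
  P6: W1 <- W6 -> W2 <- W3 -> W8
  P7: W1 <- W6 -> W2 <- W8
Condition 1 (no descendant of W1 in the set): holds — descendants of W1 are {W2, W3, W7, W8}; none are in {W6}.
Condition 2 (every backdoor path blocked by {W6}):
  P1: blocked at fork node W6 ∈ conditioning set.
  P2: blocked at fork node W6 ∈ conditioning set.
  P3: blocked at fork node W6 ∈ conditioning set.
  P4: blocked at fork node W6 ∈ conditioning set.
  P5: blocked at fork node W6 ∈ conditioning set.
  P6: blocked at fork node W6 ∈ conditioning set.
  P7: blocked at fork node W6 ∈ conditioning set.
{W6} satisfies the backdoor criterion.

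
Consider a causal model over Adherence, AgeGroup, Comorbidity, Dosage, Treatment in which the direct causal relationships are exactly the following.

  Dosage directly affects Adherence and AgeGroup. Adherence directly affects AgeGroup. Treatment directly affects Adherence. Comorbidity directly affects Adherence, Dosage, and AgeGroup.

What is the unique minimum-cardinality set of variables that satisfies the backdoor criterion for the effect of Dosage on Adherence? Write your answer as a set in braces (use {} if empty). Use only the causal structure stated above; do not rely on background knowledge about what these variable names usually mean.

{Comorbidity}

Variables eligible for adjustment (non-descendants of Dosage, excluding Dosage and Adherence): {Comorbidity, Treatment}.
Backdoor paths from Dosage to Adherence:
  P1: Dosage <- Comorbidity -> Adherence
  P2: Dosage <- Comorbidity -> AgeGroup <- Adherence
The empty set is not sufficient: P1 (Dosage <- Comorbidity -> Adherence) has no collider blocking it and no conditioned non-collider, so it is open.
Try {Comorbidity}:
  P1: blocked at fork node Comorbidity ∈ conditioning set.
  P2: blocked at fork node Comorbidity ∈ conditioning set.
{Comorbidity} contains no descendant of Dosage and blocks every backdoor path.
No other singleton works — e.g. {Treatment} leaves P1 open — so {Comorbidity} is the unique smallest valid adjustment set.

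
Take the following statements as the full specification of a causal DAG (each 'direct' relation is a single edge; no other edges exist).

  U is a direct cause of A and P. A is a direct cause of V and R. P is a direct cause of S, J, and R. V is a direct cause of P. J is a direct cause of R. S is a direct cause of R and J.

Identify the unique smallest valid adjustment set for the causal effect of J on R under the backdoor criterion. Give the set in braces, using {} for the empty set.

{P, S}

Variables eligible for adjustment (non-descendants of J, excluding J and R): {A, P, S, U, V}.
Backdoor paths from J to R:
  P1: J <- P <- U -> A -> R
  P2: J <- P <- V <- A -> R
  P3: J <- P -> S -> R
  P4: J <- P -> R
  P5: J <- S <- P <- U -> A -> R
  P6: J <- S <- P <- V <- A -> R
  P7: J <- S <- P -> R
  P8: J <- S -> R
The empty set is not sufficient: P1 (J <- P <- U -> A -> R) has no collider blocking it and no conditioned non-collider, so it is open.
Try {P, S}:
  P1: blocked at chain node P ∈ conditioning set.
  P2: blocked at chain node P ∈ conditioning set.
  P3: blocked at fork node P ∈ conditioning set.
  P4: blocked at fork node P ∈ conditioning set.
  P5: blocked at chain node S ∈ conditioning set.
  P6: blocked at chain node S ∈ conditioning set.
  P7: blocked at chain node S ∈ conditioning set.
  P8: blocked at fork node S ∈ conditioning set.
{P, S} contains no descendant of J and blocks every backdoor path.
Every element of {P, S} is needed (dropping P leaves P1 open; dropping S leaves P8 open), so no proper subset is valid.
Among all size-2 subsets of the eligible variables, only {P, S} blocks every backdoor path, so it is the unique smallest valid adjustment set.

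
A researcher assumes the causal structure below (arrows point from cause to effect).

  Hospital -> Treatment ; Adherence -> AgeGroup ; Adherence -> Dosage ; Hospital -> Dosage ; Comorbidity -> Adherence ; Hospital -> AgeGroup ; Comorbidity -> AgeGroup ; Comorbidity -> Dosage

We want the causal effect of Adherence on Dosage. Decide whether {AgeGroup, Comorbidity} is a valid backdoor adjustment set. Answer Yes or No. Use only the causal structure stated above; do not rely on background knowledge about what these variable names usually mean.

No

Backdoor paths from Adherence to Dosage (paths whose first edge points into Adherence):
  P1: Adherence <- Comorbidity -> AgeGroup <- Hospital -> Dosage
  P2: Adherence <- Comorbidity -> Dosage
Condition 1 (no descendant of Adherence in the set): FAILS — AgeGroup is a descendant of Adherence.
Condition 2 (every backdoor path blocked by {AgeGroup, Comorbidity}):
  P1: blocked at fork node Comorbidity ∈ conditioning set.
  P2: blocked at fork node Comorbidity ∈ conditioning set.
{AgeGroup, Comorbidity} does not satisfy the backdoor criterion.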